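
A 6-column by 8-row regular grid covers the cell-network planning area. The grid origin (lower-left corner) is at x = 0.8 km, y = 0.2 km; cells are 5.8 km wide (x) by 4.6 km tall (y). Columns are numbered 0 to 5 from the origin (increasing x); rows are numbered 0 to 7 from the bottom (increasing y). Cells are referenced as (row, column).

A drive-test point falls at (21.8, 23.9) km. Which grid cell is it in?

(5, 3)

Column index: ⌊(21.8 − 0.8) / 5.8⌋ = ⌊3.621⌋ = 3
Row offset from origin: ⌊(23.9 − 0.2) / 4.6⌋ = ⌊5.152⌋ = 5 → row 5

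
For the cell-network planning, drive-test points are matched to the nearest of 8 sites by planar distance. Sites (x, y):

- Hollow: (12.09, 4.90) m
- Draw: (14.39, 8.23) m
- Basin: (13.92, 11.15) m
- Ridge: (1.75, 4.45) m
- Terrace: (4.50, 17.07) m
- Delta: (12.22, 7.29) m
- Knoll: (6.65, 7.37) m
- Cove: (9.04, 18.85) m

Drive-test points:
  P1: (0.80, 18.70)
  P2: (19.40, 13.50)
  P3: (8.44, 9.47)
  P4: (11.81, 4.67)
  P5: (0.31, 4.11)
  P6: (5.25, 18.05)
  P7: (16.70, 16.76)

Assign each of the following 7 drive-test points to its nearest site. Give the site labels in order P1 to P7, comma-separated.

P1 → Terrace (d²=16.35)
P2 → Basin (d²=35.55)
P3 → Knoll (d²=7.61)
P4 → Hollow (d²=0.13)
P5 → Ridge (d²=2.19)
P6 → Terrace (d²=1.52)
P7 → Basin (d²=39.20)

Terrace, Basin, Knoll, Hollow, Ridge, Terrace, Basin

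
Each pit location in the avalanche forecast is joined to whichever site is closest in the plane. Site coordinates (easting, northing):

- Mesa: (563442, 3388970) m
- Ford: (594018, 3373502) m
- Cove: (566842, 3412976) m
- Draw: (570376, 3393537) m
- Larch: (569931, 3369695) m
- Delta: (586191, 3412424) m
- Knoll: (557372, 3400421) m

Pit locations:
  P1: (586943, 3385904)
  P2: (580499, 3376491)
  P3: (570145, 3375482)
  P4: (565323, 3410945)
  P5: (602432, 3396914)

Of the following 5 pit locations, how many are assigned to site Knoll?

P1 → Ford
P2 → Larch
P3 → Larch
P4 → Cove
P5 → Delta
0 of the 5 go to Knoll.

0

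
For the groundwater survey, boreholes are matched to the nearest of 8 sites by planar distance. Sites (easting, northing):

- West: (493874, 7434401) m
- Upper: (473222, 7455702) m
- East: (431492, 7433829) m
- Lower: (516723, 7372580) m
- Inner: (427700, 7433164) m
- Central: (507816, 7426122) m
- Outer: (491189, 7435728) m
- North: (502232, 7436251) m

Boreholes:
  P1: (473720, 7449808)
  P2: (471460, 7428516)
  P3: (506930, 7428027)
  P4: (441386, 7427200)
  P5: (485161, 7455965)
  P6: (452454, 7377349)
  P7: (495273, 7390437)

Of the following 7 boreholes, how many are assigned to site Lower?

1

P1 → Upper
P2 → Outer
P3 → Central
P4 → East
P5 → Upper
P6 → East
P7 → Lower
1 of the 7 goes to Lower.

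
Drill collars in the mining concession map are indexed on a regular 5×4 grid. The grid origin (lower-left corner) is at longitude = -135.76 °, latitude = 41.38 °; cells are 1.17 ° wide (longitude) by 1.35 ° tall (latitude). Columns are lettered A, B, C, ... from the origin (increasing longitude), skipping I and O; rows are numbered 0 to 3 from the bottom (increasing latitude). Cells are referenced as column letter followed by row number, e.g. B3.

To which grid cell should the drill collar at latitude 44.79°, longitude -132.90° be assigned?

C2

Column index: ⌊(-132.90 − -135.76) / 1.17⌋ = ⌊2.444⌋ = 2 → column C
Row offset from origin: ⌊(44.79 − 41.38) / 1.35⌋ = ⌊2.526⌋ = 2 → row 2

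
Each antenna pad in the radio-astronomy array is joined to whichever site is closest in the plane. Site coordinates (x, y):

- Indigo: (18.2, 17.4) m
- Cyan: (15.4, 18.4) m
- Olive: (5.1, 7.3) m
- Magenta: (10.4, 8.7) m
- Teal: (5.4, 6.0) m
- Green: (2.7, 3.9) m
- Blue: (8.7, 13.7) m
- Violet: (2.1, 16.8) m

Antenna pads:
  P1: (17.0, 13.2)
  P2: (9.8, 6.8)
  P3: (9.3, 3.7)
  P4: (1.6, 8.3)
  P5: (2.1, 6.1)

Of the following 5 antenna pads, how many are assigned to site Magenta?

P1 → Indigo
P2 → Magenta
P3 → Teal
P4 → Olive
P5 → Green
1 of the 5 goes to Magenta.

1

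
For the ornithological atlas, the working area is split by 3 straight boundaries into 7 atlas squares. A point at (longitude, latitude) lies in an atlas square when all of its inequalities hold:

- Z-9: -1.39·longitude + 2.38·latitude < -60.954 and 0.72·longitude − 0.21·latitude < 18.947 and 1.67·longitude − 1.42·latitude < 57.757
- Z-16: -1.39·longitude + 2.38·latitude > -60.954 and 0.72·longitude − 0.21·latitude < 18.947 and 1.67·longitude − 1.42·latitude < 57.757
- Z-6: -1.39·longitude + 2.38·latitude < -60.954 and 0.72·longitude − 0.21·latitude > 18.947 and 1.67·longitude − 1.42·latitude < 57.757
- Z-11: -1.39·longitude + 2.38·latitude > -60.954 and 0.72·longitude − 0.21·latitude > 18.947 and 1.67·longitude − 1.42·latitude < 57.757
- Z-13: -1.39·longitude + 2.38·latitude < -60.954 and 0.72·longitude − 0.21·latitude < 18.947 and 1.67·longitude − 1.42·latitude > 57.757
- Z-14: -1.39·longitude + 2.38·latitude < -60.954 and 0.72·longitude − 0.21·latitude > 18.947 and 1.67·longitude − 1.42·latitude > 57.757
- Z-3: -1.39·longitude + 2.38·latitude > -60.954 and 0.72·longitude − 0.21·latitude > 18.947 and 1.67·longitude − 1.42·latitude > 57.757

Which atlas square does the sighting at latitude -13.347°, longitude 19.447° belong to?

-1.39·19.447 + 2.38·-13.347 = -58.797, which is > -60.954
0.72·19.447 − 0.21·-13.347 = 16.805, which is < 18.947
1.67·19.447 − 1.42·-13.347 = 51.429, which is < 57.757
This sign pattern matches Z-16.

Z-16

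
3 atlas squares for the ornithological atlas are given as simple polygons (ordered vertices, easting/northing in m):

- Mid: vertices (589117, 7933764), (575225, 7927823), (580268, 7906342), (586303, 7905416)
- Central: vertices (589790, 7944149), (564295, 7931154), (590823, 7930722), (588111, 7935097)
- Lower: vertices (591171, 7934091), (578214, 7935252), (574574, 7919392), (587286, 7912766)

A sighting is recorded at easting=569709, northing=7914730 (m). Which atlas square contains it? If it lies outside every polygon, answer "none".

none

Cast a ray rightward from (569709, 7914730). For each polygon, the edges (by vertex number in listed order) whose endpoints lie on opposite sides of northing = 7914730, where each meets that height, and whether that is right or left of the point:
Mid: 2–3 at easting≈578298.8 (right), 4–1 at easting≈587227.6 (right) → 2 crossings.
Central: no edge straddles that height → 0 crossings.
Lower: 3–4 at easting≈583518.1 (right), 4–1 at easting≈587643.8 (right) → 2 crossings.
All counts are even, so the point lies outside every listed polygon.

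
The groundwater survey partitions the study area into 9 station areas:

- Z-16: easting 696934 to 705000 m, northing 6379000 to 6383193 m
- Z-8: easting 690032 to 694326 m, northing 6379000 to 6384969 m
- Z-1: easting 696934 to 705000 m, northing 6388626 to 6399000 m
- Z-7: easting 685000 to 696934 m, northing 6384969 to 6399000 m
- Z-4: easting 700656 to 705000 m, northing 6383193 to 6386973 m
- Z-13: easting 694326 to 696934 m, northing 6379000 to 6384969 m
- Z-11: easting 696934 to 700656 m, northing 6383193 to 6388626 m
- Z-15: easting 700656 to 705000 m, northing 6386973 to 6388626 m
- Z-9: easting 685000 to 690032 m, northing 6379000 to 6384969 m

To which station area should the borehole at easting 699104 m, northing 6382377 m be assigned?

The point has easting = 699104 and northing = 6382377.
Only Z-16 satisfies 696934 ≤ easting ≤ 705000 and 6379000 ≤ northing ≤ 6383193.

Z-16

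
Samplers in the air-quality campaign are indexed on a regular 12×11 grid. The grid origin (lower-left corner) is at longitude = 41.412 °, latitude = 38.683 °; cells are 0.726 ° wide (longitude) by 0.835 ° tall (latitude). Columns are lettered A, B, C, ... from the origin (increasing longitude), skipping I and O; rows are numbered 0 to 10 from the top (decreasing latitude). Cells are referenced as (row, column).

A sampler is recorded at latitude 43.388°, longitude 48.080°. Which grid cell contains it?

(5, K)

Column index: ⌊(48.080 − 41.412) / 0.726⌋ = ⌊9.185⌋ = 9 → column K
Row offset from origin: ⌊(43.388 − 38.683) / 0.835⌋ = ⌊5.635⌋ = 5 → row 5 (counted from top)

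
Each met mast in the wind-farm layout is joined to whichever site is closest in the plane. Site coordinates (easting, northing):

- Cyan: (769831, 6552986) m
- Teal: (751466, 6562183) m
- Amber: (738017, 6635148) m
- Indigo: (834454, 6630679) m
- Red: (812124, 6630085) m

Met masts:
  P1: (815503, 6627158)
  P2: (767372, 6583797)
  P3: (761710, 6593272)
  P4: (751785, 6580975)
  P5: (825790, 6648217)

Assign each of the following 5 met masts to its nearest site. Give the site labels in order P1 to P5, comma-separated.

P1 → Red (d²=19984970.00)
P2 → Teal (d²=720165832.00)
P3 → Teal (d²=1071465457.00)
P4 → Teal (d²=353241025.00)
P5 → Indigo (d²=382646340.00)

Red, Teal, Teal, Teal, Indigo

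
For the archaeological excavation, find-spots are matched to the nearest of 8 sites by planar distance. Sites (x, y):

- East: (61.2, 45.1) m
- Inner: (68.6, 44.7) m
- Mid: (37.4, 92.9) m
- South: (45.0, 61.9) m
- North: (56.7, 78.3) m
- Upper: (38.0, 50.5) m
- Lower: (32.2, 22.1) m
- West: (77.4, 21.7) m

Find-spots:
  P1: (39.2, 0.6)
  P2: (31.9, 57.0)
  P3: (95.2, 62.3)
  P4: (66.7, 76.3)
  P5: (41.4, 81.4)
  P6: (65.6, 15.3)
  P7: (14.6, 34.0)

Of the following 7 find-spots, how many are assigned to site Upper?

1

P1 → Lower
P2 → Upper
P3 → Inner
P4 → North
P5 → Mid
P6 → West
P7 → Lower
1 of the 7 goes to Upper.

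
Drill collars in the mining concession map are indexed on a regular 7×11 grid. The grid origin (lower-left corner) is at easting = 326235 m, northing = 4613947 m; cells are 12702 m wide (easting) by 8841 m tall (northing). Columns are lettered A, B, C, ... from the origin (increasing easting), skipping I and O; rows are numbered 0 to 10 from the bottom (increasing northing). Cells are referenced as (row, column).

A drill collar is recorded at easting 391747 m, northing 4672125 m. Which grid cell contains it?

(6, F)

Column index: ⌊(391747 − 326235) / 12702⌋ = ⌊5.158⌋ = 5 → column F
Row offset from origin: ⌊(4672125 − 4613947) / 8841⌋ = ⌊6.580⌋ = 6 → row 6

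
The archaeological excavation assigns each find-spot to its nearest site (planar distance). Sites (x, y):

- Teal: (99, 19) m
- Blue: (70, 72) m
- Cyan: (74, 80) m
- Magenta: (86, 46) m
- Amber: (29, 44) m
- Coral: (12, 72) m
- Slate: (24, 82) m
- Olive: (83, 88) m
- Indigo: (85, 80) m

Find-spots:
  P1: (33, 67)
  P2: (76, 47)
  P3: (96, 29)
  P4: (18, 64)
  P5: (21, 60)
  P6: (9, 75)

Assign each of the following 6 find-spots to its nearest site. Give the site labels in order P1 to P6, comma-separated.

P1 → Slate (d²=306.00)
P2 → Magenta (d²=101.00)
P3 → Teal (d²=109.00)
P4 → Coral (d²=100.00)
P5 → Coral (d²=225.00)
P6 → Coral (d²=18.00)

Slate, Magenta, Teal, Coral, Coral, Coral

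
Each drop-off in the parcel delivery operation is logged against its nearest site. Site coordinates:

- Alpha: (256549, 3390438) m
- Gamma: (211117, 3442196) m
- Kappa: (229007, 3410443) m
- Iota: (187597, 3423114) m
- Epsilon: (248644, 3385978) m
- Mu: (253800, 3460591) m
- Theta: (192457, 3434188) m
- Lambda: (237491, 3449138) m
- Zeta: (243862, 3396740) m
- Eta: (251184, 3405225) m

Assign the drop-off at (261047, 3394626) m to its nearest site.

Alpha

Squared distances to each site:
Alpha: 37771348.000; Gamma: 4755909800.000; Kappa: 1276739089.000; Iota: 6206468644.000; Epsilon: 228622313.000; Mu: 4403900234.000; Theta: 6269739944.000; Lambda: 3526443280.000; Zeta: 299793221.000; Eta: 209617570.000.
Minimum at Alpha.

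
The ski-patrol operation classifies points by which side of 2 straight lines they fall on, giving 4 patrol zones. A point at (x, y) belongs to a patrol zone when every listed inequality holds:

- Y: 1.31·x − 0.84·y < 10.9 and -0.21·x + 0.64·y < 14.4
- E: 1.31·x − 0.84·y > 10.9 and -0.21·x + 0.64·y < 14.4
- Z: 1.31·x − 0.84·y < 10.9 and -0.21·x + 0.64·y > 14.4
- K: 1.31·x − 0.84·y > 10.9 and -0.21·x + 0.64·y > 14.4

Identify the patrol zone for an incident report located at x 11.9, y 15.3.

Y

1.31·11.9 − 0.84·15.3 = 2.737, which is < 10.9
-0.21·11.9 + 0.64·15.3 = 7.293, which is < 14.4
This sign pattern matches Y.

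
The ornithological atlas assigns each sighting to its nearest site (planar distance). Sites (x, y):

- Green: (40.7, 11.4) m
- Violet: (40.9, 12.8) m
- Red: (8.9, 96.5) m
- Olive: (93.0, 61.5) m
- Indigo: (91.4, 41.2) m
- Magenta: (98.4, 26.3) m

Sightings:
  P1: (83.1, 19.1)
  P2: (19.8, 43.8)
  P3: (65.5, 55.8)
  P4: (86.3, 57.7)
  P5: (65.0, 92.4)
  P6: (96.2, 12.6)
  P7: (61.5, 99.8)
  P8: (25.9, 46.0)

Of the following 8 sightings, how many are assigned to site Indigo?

0

P1 → Magenta
P2 → Violet
P3 → Olive
P4 → Olive
P5 → Olive
P6 → Magenta
P7 → Olive
P8 → Violet
0 of the 8 go to Indigo.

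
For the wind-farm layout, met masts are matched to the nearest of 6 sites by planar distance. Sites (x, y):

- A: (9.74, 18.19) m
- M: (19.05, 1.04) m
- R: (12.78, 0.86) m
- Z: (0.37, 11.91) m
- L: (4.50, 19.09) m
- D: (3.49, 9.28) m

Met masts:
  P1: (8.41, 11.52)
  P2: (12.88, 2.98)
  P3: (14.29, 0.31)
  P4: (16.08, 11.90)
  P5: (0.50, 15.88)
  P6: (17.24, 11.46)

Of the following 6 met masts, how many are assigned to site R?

2

P1 → D
P2 → R
P3 → R
P4 → A
P5 → Z
P6 → A
2 of the 6 go to R.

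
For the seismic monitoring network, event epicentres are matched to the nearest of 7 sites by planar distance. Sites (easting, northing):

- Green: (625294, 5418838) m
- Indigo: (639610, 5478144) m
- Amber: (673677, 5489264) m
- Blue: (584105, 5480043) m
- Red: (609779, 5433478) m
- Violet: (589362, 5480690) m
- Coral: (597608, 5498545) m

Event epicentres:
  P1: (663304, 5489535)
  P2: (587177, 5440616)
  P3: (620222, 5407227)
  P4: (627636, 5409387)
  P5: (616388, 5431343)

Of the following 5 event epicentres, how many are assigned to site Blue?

0

P1 → Amber
P2 → Red
P3 → Green
P4 → Green
P5 → Red
0 of the 5 go to Blue.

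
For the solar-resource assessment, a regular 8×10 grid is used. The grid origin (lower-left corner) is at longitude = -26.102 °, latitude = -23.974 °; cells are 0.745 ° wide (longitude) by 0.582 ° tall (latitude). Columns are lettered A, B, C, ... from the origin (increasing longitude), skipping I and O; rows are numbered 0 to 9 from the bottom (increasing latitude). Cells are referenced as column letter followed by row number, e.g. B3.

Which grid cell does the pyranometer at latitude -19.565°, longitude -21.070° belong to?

Column index: ⌊(-21.070 − -26.102) / 0.745⌋ = ⌊6.754⌋ = 6 → column G
Row offset from origin: ⌊(-19.565 − -23.974) / 0.582⌋ = ⌊7.576⌋ = 7 → row 7

G7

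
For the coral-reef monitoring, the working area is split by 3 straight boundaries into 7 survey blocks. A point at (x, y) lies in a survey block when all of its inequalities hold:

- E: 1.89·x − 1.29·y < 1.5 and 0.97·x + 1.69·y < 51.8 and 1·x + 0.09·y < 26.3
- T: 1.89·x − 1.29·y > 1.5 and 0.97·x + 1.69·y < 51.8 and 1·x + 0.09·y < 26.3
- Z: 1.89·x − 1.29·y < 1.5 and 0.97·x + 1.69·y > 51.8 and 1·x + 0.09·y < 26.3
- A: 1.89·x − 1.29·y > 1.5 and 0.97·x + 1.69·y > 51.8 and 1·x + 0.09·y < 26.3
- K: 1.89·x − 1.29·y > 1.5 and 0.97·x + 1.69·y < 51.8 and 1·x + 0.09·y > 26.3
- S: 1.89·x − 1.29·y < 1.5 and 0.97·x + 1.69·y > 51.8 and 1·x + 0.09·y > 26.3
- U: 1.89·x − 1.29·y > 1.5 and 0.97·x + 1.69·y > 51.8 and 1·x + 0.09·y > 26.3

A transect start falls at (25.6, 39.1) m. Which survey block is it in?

S

1.89·25.6 − 1.29·39.1 = -2.055, which is < 1.5
0.97·25.6 + 1.69·39.1 = 90.911, which is > 51.8
1·25.6 + 0.09·39.1 = 29.119, which is > 26.3
This sign pattern matches S.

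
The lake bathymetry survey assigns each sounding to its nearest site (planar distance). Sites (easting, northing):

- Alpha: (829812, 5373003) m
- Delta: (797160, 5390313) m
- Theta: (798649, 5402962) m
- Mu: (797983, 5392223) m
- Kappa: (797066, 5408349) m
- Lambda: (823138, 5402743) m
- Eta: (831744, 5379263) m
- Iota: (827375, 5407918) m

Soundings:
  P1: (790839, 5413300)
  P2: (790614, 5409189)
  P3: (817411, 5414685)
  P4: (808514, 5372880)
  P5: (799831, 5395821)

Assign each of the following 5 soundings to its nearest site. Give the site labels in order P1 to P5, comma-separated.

Kappa, Kappa, Iota, Delta, Mu

P1 → Kappa (d²=63287930.00)
P2 → Kappa (d²=42333904.00)
P3 → Iota (d²=145073585.00)
P4 → Delta (d²=432822805.00)
P5 → Mu (d²=16360708.00)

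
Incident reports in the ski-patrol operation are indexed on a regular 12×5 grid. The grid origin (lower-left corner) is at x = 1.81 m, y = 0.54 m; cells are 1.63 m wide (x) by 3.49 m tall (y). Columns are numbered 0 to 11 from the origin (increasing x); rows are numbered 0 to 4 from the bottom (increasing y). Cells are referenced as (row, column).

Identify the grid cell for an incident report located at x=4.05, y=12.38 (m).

(3, 1)

Column index: ⌊(4.05 − 1.81) / 1.63⌋ = ⌊1.374⌋ = 1
Row offset from origin: ⌊(12.38 − 0.54) / 3.49⌋ = ⌊3.393⌋ = 3 → row 3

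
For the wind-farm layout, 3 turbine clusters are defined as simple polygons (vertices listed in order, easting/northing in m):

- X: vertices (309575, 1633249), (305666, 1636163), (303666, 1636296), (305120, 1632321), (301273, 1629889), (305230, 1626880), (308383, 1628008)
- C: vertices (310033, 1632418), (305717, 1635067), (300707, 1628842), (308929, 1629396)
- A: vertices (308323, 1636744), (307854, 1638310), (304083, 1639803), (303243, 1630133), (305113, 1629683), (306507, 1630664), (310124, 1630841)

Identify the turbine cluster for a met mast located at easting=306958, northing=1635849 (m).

Cast a ray rightward from (306958, 1635849). For each polygon, the edges (by vertex number in listed order) whose endpoints lie on opposite sides of northing = 1635849, where each meets that height, and whether that is right or left of the point:
X: 1–2 at easting≈306087.2 (left), 3–4 at easting≈303829.5 (left) → 0 crossings.
C: no edge straddles that height → 0 crossings.
A: 3–4 at easting≈303739.5 (left), 7–1 at easting≈308596.1 (right) → 1 crossing.
Only A has an odd count, so the point is inside A.

A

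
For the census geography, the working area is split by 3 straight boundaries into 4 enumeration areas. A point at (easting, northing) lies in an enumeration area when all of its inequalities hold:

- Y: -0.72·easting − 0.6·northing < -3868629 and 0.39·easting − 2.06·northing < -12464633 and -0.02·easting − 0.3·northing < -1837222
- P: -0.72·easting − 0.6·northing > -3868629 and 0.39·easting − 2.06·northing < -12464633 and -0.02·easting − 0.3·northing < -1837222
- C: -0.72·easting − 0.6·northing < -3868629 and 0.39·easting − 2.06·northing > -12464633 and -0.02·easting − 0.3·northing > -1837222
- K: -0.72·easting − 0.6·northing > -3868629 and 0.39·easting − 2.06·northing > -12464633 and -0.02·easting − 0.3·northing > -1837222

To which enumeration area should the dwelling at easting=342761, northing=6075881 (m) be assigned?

C

-0.72·342761 − 0.6·6075881 = -3892316.520, which is < -3868629
0.39·342761 − 2.06·6075881 = -12382638.070, which is > -12464633
-0.02·342761 − 0.3·6075881 = -1829619.520, which is > -1837222
This sign pattern matches C.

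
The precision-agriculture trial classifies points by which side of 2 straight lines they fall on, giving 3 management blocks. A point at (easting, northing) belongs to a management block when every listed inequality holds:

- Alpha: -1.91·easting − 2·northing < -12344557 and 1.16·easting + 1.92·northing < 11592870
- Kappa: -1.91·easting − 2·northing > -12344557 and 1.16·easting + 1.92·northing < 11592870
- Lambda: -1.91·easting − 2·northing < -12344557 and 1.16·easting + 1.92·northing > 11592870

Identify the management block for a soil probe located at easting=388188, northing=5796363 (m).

Kappa

-1.91·388188 − 2·5796363 = -12334165.080, which is > -12344557
1.16·388188 + 1.92·5796363 = 11579315.040, which is < 11592870
This sign pattern matches Kappa.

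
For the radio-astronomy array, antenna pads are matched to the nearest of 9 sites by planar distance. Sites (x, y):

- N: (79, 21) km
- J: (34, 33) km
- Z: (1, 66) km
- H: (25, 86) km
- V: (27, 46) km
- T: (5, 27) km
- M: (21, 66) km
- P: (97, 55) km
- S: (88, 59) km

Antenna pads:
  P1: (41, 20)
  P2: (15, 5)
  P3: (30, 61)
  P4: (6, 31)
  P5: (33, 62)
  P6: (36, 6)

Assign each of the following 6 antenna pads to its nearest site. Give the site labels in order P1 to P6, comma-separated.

P1 → J (d²=218.00)
P2 → T (d²=584.00)
P3 → M (d²=106.00)
P4 → T (d²=17.00)
P5 → M (d²=160.00)
P6 → J (d²=733.00)

J, T, M, T, M, J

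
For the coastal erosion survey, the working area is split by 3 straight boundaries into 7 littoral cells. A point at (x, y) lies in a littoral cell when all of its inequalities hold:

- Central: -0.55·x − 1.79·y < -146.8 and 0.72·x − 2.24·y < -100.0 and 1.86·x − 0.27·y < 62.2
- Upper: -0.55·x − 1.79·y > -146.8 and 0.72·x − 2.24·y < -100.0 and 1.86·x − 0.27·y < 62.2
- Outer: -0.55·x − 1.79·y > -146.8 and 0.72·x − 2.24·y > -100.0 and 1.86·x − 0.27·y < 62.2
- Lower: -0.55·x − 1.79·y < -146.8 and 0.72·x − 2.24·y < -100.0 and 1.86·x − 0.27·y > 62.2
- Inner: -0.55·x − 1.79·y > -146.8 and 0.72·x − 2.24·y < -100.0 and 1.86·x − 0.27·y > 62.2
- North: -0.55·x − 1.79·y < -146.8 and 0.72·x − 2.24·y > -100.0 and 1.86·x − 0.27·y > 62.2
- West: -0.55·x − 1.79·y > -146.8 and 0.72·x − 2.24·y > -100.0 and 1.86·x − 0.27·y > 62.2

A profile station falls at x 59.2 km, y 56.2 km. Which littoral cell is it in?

-0.55·59.2 − 1.79·56.2 = -133.158, which is > -146.8
0.72·59.2 − 2.24·56.2 = -83.264, which is > -100.0
1.86·59.2 − 0.27·56.2 = 94.938, which is > 62.2
This sign pattern matches West.

West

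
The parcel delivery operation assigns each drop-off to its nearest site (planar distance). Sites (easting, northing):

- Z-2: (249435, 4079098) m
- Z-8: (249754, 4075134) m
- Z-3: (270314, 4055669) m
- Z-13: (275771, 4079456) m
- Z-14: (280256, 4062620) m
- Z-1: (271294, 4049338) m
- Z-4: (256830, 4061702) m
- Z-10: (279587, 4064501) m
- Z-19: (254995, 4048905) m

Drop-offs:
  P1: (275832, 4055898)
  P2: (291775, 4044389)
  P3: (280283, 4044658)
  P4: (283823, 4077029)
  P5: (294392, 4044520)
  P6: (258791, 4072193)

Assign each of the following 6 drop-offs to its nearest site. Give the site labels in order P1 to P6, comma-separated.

P1 → Z-3 (d²=30500765.00)
P2 → Z-1 (d²=443963962.00)
P3 → Z-1 (d²=102704521.00)
P4 → Z-13 (d²=70725033.00)
P5 → Z-14 (d²=527436496.00)
P6 → Z-8 (d²=90316850.00)

Z-3, Z-1, Z-1, Z-13, Z-14, Z-8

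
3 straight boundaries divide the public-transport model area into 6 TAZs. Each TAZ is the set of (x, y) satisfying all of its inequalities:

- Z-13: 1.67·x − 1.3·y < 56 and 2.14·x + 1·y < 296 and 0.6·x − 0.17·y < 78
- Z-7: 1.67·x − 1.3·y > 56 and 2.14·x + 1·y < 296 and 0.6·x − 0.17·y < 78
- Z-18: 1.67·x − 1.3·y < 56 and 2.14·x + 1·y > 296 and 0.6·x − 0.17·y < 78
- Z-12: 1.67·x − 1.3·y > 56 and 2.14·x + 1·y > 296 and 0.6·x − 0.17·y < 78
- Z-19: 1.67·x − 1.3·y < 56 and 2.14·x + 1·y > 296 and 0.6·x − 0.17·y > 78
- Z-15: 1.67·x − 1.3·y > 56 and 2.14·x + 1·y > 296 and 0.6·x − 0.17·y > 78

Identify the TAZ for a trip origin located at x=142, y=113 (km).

Z-12

1.67·142 − 1.3·113 = 90.240, which is > 56
2.14·142 + 1·113 = 416.880, which is > 296
0.6·142 − 0.17·113 = 65.990, which is < 78
This sign pattern matches Z-12.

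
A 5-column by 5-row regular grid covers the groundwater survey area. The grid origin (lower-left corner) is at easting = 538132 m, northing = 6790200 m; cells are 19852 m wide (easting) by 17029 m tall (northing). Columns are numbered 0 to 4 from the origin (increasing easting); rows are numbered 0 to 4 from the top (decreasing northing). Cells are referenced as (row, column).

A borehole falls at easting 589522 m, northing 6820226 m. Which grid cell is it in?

Column index: ⌊(589522 − 538132) / 19852⌋ = ⌊2.589⌋ = 2
Row offset from origin: ⌊(6820226 − 6790200) / 17029⌋ = ⌊1.763⌋ = 1 → row 3 (counted from top)

(3, 2)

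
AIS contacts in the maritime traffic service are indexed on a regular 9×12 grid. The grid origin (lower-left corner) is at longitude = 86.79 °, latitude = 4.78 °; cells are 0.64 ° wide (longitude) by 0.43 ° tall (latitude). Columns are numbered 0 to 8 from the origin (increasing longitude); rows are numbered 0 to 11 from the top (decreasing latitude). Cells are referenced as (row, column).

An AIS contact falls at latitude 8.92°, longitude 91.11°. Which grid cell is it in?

(2, 6)

Column index: ⌊(91.11 − 86.79) / 0.64⌋ = ⌊6.750⌋ = 6
Row offset from origin: ⌊(8.92 − 4.78) / 0.43⌋ = ⌊9.628⌋ = 9 → row 2 (counted from top)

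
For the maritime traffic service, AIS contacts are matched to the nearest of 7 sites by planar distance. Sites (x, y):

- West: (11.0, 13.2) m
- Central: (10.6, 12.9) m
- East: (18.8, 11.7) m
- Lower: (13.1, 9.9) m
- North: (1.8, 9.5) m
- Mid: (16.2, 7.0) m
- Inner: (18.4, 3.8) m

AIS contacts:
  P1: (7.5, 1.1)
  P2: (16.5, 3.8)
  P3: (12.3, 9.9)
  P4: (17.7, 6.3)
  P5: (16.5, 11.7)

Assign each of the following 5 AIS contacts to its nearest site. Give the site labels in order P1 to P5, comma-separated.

North, Inner, Lower, Mid, East

P1 → North (d²=103.05)
P2 → Inner (d²=3.61)
P3 → Lower (d²=0.64)
P4 → Mid (d²=2.74)
P5 → East (d²=5.29)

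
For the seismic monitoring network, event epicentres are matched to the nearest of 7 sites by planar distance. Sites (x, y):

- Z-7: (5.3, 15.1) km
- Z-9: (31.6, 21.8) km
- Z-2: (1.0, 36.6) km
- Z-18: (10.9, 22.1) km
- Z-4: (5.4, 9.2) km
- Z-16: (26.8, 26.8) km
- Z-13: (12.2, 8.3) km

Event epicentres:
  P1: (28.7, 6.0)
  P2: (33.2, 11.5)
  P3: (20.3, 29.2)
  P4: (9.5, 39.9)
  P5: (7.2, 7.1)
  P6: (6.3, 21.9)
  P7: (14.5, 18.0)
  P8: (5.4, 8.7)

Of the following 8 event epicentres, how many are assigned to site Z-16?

1

P1 → Z-9
P2 → Z-9
P3 → Z-16
P4 → Z-2
P5 → Z-4
P6 → Z-18
P7 → Z-18
P8 → Z-4
1 of the 8 goes to Z-16.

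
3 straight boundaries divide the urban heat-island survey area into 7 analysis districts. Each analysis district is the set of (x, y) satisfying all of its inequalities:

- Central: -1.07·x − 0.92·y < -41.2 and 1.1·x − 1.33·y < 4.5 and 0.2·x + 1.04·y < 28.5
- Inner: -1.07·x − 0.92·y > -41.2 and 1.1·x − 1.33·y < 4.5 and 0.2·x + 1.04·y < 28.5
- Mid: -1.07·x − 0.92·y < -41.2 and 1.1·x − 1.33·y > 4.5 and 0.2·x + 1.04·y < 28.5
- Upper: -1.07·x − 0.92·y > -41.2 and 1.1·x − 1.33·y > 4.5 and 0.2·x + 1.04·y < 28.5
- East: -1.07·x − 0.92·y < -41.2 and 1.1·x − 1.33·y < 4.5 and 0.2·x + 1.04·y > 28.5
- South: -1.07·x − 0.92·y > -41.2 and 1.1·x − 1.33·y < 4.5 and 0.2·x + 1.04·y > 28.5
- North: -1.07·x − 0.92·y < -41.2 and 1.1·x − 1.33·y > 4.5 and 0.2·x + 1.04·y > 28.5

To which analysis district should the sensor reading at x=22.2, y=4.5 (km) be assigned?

Upper

-1.07·22.2 − 0.92·4.5 = -27.894, which is > -41.2
1.1·22.2 − 1.33·4.5 = 18.435, which is > 4.5
0.2·22.2 + 1.04·4.5 = 9.120, which is < 28.5
This sign pattern matches Upper.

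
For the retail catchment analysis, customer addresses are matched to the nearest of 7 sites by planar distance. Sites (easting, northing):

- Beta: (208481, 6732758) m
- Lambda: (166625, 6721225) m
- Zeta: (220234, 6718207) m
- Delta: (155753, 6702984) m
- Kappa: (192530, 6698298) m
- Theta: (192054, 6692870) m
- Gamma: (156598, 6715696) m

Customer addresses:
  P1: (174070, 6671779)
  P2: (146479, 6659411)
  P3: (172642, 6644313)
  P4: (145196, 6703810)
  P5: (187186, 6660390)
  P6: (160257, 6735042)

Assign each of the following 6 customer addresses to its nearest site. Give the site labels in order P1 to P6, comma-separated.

P1 → Theta (d²=768254537.00)
P2 → Delta (d²=1984613405.00)
P3 → Theta (d²=2734607993.00)
P4 → Delta (d²=112132525.00)
P5 → Theta (d²=1078647824.00)
P6 → Lambda (d²=231460913.00)

Theta, Delta, Theta, Delta, Theta, Lambda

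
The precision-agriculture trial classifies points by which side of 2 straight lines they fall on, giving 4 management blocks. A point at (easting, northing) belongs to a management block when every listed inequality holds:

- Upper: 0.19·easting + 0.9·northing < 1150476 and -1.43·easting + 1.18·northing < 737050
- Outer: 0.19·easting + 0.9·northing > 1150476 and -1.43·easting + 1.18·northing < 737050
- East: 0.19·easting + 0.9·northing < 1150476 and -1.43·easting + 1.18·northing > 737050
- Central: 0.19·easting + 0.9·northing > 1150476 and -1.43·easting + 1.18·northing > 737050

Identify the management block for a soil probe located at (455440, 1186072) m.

Central

0.19·455440 + 0.9·1186072 = 1153998.400, which is > 1150476
-1.43·455440 + 1.18·1186072 = 748285.760, which is > 737050
This sign pattern matches Central.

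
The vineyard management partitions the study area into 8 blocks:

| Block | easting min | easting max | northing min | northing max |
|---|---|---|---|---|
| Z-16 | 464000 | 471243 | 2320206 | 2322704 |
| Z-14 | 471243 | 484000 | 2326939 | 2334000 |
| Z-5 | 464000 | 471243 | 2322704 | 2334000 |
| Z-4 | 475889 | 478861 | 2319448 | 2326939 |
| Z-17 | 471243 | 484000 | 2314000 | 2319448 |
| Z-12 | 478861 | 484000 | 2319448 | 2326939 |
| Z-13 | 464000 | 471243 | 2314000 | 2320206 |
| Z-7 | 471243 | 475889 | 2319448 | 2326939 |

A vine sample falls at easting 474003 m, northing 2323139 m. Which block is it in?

Z-7

The point has easting = 474003 and northing = 2323139.
Only Z-7 satisfies 471243 ≤ easting ≤ 475889 and 2319448 ≤ northing ≤ 2326939.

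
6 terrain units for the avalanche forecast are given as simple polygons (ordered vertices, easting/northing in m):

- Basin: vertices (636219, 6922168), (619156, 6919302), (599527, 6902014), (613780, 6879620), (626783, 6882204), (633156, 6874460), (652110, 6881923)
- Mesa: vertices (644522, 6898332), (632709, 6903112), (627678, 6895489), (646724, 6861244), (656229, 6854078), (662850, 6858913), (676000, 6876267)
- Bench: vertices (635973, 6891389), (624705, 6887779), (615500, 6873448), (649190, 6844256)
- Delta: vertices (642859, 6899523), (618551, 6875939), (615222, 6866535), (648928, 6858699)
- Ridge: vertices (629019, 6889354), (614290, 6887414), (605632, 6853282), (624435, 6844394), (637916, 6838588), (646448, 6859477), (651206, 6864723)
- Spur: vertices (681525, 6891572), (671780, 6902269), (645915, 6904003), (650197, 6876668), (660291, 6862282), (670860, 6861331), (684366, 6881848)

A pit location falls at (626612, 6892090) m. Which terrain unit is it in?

Cast a ray rightward from (626612, 6892090). For each polygon, the edges (by vertex number in listed order) whose endpoints lie on opposite sides of northing = 6892090, where each meets that height, and whether that is right or left of the point:
Basin: 3–4 at easting≈605843.3 (left), 7–1 at easting≈648095.5 (right) → 1 crossing.
Mesa: 3–4 at easting≈629568.4 (right), 7–1 at easting≈653426.9 (right) → 2 crossings.
Bench: no edge straddles that height → 0 crossings.
Delta: 1–2 at easting≈635197.8 (right), 4–1 at easting≈643964.0 (right) → 2 crossings.
Ridge: no edge straddles that height → 0 crossings.
Spur: 1–2 at easting≈681053.1 (right), 3–4 at easting≈647781.2 (right) → 2 crossings.
Only Basin has an odd count, so the point is inside Basin.

Basin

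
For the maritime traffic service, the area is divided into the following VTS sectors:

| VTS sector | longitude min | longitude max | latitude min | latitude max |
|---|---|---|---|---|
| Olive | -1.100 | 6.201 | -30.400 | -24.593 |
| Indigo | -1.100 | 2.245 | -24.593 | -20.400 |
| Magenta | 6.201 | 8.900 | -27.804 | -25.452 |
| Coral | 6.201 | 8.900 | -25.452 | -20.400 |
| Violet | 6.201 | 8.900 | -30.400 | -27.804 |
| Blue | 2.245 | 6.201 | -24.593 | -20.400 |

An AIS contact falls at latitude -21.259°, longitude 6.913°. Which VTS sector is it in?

Coral

The point has longitude = 6.913 and latitude = -21.259.
Only Coral satisfies 6.201 ≤ longitude ≤ 8.900 and -25.452 ≤ latitude ≤ -20.400.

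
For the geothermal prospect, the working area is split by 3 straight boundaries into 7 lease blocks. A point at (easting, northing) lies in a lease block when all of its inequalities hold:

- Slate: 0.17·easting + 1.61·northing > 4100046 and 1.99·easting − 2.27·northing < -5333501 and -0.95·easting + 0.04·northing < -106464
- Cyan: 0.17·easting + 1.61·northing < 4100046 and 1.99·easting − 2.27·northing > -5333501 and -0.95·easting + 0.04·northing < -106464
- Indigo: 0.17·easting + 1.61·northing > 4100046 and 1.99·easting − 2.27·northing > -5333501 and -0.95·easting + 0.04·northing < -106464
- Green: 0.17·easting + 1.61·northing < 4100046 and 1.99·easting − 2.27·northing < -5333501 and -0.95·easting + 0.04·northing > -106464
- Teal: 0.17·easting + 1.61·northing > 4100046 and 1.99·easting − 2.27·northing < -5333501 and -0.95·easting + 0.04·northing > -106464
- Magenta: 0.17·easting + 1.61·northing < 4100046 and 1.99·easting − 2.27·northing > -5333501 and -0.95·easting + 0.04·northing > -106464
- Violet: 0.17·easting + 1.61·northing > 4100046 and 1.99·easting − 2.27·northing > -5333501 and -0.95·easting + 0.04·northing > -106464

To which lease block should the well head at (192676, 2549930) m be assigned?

Teal

0.17·192676 + 1.61·2549930 = 4138142.220, which is > 4100046
1.99·192676 − 2.27·2549930 = -5404915.860, which is < -5333501
-0.95·192676 + 0.04·2549930 = -81045.000, which is > -106464
This sign pattern matches Teal.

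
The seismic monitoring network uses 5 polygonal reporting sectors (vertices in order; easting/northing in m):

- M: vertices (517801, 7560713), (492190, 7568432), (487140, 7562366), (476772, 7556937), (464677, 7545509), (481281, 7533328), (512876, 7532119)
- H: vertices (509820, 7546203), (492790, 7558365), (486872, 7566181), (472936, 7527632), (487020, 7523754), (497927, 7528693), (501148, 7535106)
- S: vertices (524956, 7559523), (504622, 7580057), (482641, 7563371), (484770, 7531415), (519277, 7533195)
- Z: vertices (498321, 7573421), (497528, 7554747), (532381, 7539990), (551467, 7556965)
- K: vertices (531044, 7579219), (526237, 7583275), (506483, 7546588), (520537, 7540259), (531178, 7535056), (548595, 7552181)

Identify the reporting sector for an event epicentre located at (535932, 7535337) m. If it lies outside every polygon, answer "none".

none

Cast a ray rightward from (535932, 7535337). For each polygon, the edges (by vertex number in listed order) whose endpoints lie on opposite sides of northing = 7535337, where each meets that height, and whether that is right or left of the point:
M: 5–6 at easting≈478542.5 (left), 7–1 at easting≈513430.3 (left) → 0 crossings.
H: 3–4 at easting≈475721.5 (left), 7–1 at easting≈501328.5 (left) → 0 crossings.
S: 3–4 at easting≈484508.7 (left), 5–1 at easting≈519739.0 (left) → 0 crossings.
Z: no edge straddles that height → 0 crossings.
K: 4–5 at easting≈530603.3 (left), 5–6 at easting≈531463.8 (left) → 0 crossings.
All counts are even, so the point lies outside every listed polygon.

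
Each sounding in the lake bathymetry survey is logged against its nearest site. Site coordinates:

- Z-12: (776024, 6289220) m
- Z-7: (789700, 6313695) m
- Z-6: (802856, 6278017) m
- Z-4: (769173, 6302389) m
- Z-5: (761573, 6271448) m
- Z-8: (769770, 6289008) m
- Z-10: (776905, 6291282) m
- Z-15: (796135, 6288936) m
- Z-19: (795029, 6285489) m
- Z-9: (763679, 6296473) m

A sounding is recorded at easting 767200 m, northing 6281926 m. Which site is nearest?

Squared distances to each site:
Z-12: 131065412.000; Z-7: 1515519361.000; Z-6: 1286630617.000; Z-4: 422627098.000; Z-5: 141451613.000; Z-8: 56759624.000; Z-10: 181721761.000; Z-15: 886374325.000; Z-19: 787148210.000; Z-9: 224012650.000.
Minimum at Z-8.

Z-8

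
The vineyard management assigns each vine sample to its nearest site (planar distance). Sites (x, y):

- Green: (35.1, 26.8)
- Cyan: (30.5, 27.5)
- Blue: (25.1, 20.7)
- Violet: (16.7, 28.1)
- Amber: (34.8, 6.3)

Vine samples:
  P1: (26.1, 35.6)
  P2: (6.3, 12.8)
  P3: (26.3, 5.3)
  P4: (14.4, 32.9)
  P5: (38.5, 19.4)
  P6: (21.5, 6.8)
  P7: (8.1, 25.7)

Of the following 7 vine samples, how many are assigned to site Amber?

P1 → Cyan
P2 → Violet
P3 → Amber
P4 → Violet
P5 → Green
P6 → Amber
P7 → Violet
2 of the 7 go to Amber.

2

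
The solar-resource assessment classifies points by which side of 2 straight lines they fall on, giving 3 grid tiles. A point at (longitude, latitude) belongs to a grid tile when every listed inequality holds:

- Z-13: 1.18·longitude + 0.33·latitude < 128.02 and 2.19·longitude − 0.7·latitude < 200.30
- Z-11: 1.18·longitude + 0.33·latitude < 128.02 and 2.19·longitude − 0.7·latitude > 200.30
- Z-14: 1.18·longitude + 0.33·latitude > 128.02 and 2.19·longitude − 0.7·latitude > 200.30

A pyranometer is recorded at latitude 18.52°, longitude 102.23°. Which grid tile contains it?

Z-11

1.18·102.23 + 0.33·18.52 = 126.743, which is < 128.02
2.19·102.23 − 0.7·18.52 = 210.920, which is > 200.30
This sign pattern matches Z-11.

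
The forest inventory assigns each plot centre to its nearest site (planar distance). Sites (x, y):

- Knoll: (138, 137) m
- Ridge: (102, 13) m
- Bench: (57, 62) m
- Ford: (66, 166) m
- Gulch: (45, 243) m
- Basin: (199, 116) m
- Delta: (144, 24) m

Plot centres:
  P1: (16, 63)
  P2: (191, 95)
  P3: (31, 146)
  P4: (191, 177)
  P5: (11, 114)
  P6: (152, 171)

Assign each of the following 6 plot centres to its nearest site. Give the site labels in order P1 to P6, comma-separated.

P1 → Bench (d²=1682.00)
P2 → Basin (d²=505.00)
P3 → Ford (d²=1625.00)
P4 → Basin (d²=3785.00)
P5 → Bench (d²=4820.00)
P6 → Knoll (d²=1352.00)

Bench, Basin, Ford, Basin, Bench, Knoll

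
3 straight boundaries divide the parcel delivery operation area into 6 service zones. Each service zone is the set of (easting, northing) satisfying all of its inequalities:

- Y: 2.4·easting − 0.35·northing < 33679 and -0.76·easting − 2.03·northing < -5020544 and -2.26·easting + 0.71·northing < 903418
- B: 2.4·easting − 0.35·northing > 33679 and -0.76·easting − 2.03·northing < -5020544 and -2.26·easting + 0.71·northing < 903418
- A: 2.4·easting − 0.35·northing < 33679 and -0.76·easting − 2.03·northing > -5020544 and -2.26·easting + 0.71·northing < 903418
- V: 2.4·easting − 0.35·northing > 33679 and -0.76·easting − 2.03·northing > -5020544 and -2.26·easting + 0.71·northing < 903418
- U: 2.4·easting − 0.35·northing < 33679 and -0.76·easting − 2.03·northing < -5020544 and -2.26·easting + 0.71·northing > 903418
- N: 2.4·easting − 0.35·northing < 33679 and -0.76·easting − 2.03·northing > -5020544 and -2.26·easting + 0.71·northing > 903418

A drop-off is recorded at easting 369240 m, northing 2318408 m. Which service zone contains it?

V

2.4·369240 − 0.35·2318408 = 74733.200, which is > 33679
-0.76·369240 − 2.03·2318408 = -4986990.640, which is > -5020544
-2.26·369240 + 0.71·2318408 = 811587.280, which is < 903418
This sign pattern matches V.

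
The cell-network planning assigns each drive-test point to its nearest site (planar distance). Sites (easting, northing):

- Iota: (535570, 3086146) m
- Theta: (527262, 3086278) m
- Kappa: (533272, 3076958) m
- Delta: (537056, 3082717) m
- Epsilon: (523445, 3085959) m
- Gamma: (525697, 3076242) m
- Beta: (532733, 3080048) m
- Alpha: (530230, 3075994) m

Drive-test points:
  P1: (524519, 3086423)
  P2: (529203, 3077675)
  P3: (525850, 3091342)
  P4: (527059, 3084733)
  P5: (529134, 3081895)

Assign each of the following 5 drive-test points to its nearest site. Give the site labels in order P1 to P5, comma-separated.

P1 → Epsilon (d²=1368772.00)
P2 → Alpha (d²=3880490.00)
P3 → Theta (d²=27637840.00)
P4 → Theta (d²=2428234.00)
P5 → Beta (d²=16364210.00)

Epsilon, Alpha, Theta, Theta, Beta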